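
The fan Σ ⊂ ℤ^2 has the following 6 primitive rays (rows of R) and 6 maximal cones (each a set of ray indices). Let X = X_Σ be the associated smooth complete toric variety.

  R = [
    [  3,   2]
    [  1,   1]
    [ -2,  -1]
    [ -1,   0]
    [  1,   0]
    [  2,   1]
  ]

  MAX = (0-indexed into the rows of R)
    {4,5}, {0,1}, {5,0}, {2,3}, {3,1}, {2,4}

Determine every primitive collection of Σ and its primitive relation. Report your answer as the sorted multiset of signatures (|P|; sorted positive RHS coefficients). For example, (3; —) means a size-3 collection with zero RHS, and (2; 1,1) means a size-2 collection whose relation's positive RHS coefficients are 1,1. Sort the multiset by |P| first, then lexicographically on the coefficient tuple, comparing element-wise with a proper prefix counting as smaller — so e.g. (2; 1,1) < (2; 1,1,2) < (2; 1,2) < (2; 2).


Σ has 9 primitive collections:

  • {2,5}:  v_{2} + v_{5} = 0  ⟹  sig = (2; —)
  • {3,4}:  v_{3} + v_{4} = 0  ⟹  sig = (2; —)
  • {0,2}:  v_{0} + v_{2} = v_{1}  ⟹  sig = (2; 1)
  • {1,2}:  v_{1} + v_{2} = v_{3}  ⟹  sig = (2; 1)
  • {1,4}:  v_{1} + v_{4} = v_{5}  ⟹  sig = (2; 1)
  • {1,5}:  v_{1} + v_{5} = v_{0}  ⟹  sig = (2; 1)
  • {3,5}:  v_{3} + v_{5} = v_{1}  ⟹  sig = (2; 1)
  • {0,3}:  v_{0} + v_{3} = 2·v_{1}  ⟹  sig = (2; 2)
  • {0,4}:  v_{0} + v_{4} = 2·v_{5}  ⟹  sig = (2; 2)

Signatures (|P|; sorted positive RHS coefficients), sorted:
[(2; —), (2; —), (2; 1), (2; 1), (2; 1), (2; 1), (2; 1), (2; 2), (2; 2)]


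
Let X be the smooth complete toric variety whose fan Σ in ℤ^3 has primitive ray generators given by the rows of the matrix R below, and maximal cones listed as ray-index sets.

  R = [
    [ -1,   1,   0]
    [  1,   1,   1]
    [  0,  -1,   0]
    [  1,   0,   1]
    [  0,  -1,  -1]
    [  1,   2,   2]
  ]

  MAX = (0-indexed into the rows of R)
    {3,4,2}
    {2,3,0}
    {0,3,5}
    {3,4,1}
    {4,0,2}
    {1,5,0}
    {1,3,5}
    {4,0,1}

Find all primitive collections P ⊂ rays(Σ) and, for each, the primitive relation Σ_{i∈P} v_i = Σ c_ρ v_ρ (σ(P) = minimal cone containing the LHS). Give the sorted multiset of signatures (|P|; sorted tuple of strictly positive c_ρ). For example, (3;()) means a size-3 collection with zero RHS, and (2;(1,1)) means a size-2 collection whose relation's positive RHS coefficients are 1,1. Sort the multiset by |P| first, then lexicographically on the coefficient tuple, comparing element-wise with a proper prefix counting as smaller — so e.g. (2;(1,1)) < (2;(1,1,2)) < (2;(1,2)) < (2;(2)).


5 minimal non-faces of Δ(Σ) (on 6 rays):

  • {1,2}:  v_{1} + v_{2} = v_{3}  so sig = (2;(1))
  • {4,5}:  v_{4} + v_{5} = v_{1}  so sig = (2;(1))
  • {2,5}:  v_{2} + v_{5} = v_{0} + 2·v_{3}  so sig = (2;(1,2))
  • {0,3,4}:  v_{0} + v_{3} + v_{4} = 0  so sig = (3;())
  • {0,1,3}:  v_{0} + v_{1} + v_{3} = v_{5}  so sig = (3;(1))

Signatures (|P|; sorted positive RHS coefficients), sorted:
[(2;(1)), (2;(1)), (2;(1,2)), (3;()), (3;(1))]


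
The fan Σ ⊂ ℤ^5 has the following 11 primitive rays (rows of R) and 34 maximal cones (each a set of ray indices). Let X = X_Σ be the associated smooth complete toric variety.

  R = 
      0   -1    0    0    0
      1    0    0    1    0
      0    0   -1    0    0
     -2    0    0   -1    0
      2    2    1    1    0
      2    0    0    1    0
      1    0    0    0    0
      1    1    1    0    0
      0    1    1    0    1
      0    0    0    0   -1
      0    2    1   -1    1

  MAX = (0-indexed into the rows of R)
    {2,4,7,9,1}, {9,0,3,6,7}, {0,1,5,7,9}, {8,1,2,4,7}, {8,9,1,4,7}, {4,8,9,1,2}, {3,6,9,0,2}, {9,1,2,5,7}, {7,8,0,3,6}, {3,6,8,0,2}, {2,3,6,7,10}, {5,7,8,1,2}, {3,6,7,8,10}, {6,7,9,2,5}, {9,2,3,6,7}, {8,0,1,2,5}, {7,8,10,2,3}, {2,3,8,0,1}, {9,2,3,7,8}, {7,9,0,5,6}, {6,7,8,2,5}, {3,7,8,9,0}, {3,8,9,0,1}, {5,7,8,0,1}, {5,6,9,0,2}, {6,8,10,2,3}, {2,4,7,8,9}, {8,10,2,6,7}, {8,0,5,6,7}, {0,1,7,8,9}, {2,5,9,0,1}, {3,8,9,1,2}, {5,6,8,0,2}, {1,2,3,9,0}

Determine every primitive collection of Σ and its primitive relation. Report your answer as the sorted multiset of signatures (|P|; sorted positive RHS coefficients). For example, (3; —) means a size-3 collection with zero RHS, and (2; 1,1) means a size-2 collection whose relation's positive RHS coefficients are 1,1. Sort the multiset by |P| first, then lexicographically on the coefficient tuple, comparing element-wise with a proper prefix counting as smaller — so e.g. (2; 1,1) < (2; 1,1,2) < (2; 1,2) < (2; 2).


Δ(Σ) — 11 vertices, 18 min non-faces:

  P={3,5}:  v_{3} + v_{5} = 0  ⇒ sig = (2; —)
  P={1,6}:  v_{1} + v_{6} = v_{5}  ⇒ sig = (2; 1)
  P={0,4}:  v_{0} + v_{4} = v_{1} + v_{7}  ⇒ sig = (2; 1,1)
  P={1,10}:  v_{1} + v_{10} = v_{2} + v_{7} + v_{8}  ⇒ sig = (2; 1,1,1)
  P={5,10}:  v_{5} + v_{10} = v_{2} + v_{6} + v_{7} + v_{8}  ⇒ sig = (2; 1,1,1,1)
  P={0,10}:  v_{0} + v_{10} = v_{3} + 2·v_{6} + v_{8}  ⇒ sig = (2; 1,1,2)
  P={4,6}:  v_{4} + v_{6} = v_{1} + v_{2} + 2·v_{7}  ⇒ sig = (2; 1,1,2)
  P={9,10}:  v_{9} + v_{10} = v_{2} + v_{3} + 2·v_{7}  ⇒ sig = (2; 1,1,2)
  P={3,4}:  v_{3} + v_{4} = v_{2} + 2·v_{8} + 2·v_{9}  ⇒ sig = (2; 1,2,2)
  P={4,5}:  v_{4} + v_{5} = 2·v_{1} + v_{2} + 2·v_{7}  ⇒ sig = (2; 1,2,2)
  P={4,10}:  v_{4} + v_{10} = 2·v_{2} + 2·v_{7} + 2·v_{8} + v_{9}  ⇒ sig = (2; 1,2,2,2)
  P={0,2,7}:  v_{0} + v_{2} + v_{7} = v_{6}  ⇒ sig = (3; 1)
  P={6,8,9}:  v_{6} + v_{8} + v_{9} = v_{7}  ⇒ sig = (3; 1)
  P={1,3,7}:  v_{1} + v_{3} + v_{7} = v_{8} + v_{9}  ⇒ sig = (3; 1,1)
  P={5,8,9}:  v_{5} + v_{8} + v_{9} = v_{1} + v_{7}  ⇒ sig = (3; 1,1)
  P={0,2,8,9}:  v_{0} + v_{2} + v_{8} + v_{9} = 0  ⇒ sig = (4; —)
  P={1,2,7,8,9}:  v_{1} + v_{2} + v_{7} + v_{8} + v_{9} = v_{4}  ⇒ sig = (5; 1)
  P={2,3,6,7,8}:  v_{2} + v_{3} + v_{6} + v_{7} + v_{8} = v_{10}  ⇒ sig = (5; 1)

Signatures (|P|; sorted positive RHS coefficients), sorted:
{ (2; —),  (2; 1),  (2; 1,1),  (2; 1,1,1),  (2; 1,1,1,1),  (2; 1,1,2) ×3,  (2; 1,2,2) ×2,  (2; 1,2,2,2),  (3; 1) ×2,  (3; 1,1) ×2,  (4; —),  (5; 1) ×2 }


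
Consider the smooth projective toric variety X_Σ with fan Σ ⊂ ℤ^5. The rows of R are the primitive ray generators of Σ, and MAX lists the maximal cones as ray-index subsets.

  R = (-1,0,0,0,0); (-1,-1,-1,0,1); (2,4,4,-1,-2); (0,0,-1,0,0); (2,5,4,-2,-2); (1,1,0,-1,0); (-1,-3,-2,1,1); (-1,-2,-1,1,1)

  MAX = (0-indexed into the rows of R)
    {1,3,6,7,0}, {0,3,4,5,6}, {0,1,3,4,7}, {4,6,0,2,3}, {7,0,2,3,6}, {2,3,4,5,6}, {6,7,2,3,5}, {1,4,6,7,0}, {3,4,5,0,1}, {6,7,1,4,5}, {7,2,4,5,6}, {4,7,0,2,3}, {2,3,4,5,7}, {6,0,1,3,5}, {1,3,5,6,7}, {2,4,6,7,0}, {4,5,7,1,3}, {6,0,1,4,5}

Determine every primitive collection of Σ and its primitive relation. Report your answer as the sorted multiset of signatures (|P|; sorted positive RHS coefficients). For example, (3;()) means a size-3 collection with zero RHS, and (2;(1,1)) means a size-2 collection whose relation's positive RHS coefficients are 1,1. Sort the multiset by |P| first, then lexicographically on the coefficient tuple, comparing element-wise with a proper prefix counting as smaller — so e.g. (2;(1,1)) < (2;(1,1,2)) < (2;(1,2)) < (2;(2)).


Σ has 5 primitive collections:

  • {1,2}:  v_{1} + v_{2} = v_{4} + v_{7} ; sig = (2;(1,1))
  • {0,2,5}:  v_{0} + v_{2} + v_{5} = v_{4} ; sig = (3;(1))
  • {0,5,7}:  v_{0} + v_{5} + v_{7} = v_{1} ; sig = (3;(1))
  • {3,4,6,7}:  v_{3} + v_{4} + v_{6} + v_{7} = 0 ; sig = (4;())
  • {1,3,4,6}:  v_{1} + v_{3} + v_{4} + v_{6} = v_{0} + v_{5} ; sig = (4;(1,1))

Signatures (|P|; sorted positive RHS coefficients), sorted:
    |P|=2: 1 collection, coeffs (1,1)
    |P|=3: 2 collections, coeffs (1), (1)
    |P|=4: 2 collections, coeffs (), (1,1)


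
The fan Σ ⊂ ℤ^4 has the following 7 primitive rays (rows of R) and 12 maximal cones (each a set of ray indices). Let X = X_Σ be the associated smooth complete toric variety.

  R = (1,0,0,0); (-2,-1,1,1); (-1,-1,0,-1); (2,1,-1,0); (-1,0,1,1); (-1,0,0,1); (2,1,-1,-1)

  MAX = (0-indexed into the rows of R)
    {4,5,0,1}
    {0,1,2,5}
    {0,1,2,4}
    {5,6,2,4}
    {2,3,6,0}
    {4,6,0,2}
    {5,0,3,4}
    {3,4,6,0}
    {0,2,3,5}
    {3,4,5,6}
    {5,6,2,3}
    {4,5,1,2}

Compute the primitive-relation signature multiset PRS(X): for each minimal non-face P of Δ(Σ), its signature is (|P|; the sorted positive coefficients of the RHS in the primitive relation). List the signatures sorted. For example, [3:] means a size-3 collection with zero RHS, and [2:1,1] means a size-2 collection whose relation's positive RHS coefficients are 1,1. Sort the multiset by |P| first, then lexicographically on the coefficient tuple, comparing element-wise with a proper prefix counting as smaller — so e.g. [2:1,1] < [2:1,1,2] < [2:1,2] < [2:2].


5 minimal non-faces of Δ(Σ) (on 7 rays):

  P={1,6}:  v_{1} + v_{6} = 0 — sig = [2:]
  P={1,3}:  v_{1} + v_{3} = v_{0} + v_{5} — sig = [2:1,1]
  P={2,3,4}:  v_{2} + v_{3} + v_{4} = 0 — sig = [3:]
  P={0,5,6}:  v_{0} + v_{5} + v_{6} = v_{3} — sig = [3:1]
  P={0,2,4,5}:  v_{0} + v_{2} + v_{4} + v_{5} = v_{1} — sig = [4:1]

Hence PRS(X_Σ) =
{ [2:],  [2:1,1],  [3:],  [3:1],  [4:1] }


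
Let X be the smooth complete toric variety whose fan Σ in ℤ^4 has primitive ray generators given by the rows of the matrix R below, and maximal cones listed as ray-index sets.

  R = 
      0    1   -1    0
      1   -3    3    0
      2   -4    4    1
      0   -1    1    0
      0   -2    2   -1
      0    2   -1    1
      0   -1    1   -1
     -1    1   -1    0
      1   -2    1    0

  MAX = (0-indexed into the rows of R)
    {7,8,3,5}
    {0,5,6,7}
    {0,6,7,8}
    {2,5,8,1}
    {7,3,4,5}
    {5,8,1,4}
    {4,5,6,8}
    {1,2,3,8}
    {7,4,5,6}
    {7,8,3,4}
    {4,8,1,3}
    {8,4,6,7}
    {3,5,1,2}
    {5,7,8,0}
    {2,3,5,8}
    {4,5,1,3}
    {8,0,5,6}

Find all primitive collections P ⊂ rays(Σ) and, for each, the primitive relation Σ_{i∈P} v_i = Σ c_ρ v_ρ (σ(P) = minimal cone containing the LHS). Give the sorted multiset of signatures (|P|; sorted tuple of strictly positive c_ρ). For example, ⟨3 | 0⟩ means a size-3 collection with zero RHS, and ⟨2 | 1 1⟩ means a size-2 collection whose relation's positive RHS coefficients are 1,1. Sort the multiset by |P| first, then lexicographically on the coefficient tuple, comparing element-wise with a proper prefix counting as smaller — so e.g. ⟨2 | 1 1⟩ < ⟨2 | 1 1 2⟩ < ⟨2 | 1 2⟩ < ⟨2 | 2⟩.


Primitive collections (14):

  P={0,3}:  v_{0} + v_{3} = 0  →  sig = ⟨2 | 0⟩
  P={0,4}:  v_{0} + v_{4} = v_{6}  →  sig = ⟨2 | 1⟩
  P={3,6}:  v_{3} + v_{6} = v_{4}  →  sig = ⟨2 | 1⟩
  P={0,1}:  v_{0} + v_{1} = v_{4} + v_{5} + v_{8}  →  sig = ⟨2 | 1 1 1⟩
  P={0,2}:  v_{0} + v_{2} = v_{1} + v_{5} + v_{8}  →  sig = ⟨2 | 1 1 1⟩
  P={2,6}:  v_{2} + v_{6} = v_{1} + v_{4} + v_{5} + v_{8}  →  sig = ⟨2 | 1 1 1 1⟩
  P={1,6}:  v_{1} + v_{6} = 2·v_{4} + v_{5} + v_{8}  →  sig = ⟨2 | 1 1 2⟩
  P={2,7}:  v_{2} + v_{7} = 3·v_{3} + v_{5} + v_{8}  →  sig = ⟨2 | 1 1 3⟩
  P={1,7}:  v_{1} + v_{7} = 2·v_{3}  →  sig = ⟨2 | 2⟩
  P={2,4}:  v_{2} + v_{4} = 2·v_{1}  →  sig = ⟨2 | 2⟩
  P={5,6,7,8}:  v_{5} + v_{6} + v_{7} + v_{8} = 0  →  sig = ⟨4 | 0⟩
  P={1,3,5,8}:  v_{1} + v_{3} + v_{5} + v_{8} = v_{2}  →  sig = ⟨4 | 1⟩
  P={3,4,5,8}:  v_{3} + v_{4} + v_{5} + v_{8} = v_{1}  →  sig = ⟨4 | 1⟩
  P={4,5,7,8}:  v_{4} + v_{5} + v_{7} + v_{8} = v_{3}  →  sig = ⟨4 | 1⟩

Hence PRS(X_Σ) =
{ ⟨2 | 0⟩,  ⟨2 | 1⟩ ×2,  ⟨2 | 1 1 1⟩ ×2,  ⟨2 | 1 1 1 1⟩,  ⟨2 | 1 1 2⟩,  ⟨2 | 1 1 3⟩,  ⟨2 | 2⟩ ×2,  ⟨4 | 0⟩,  ⟨4 | 1⟩ ×3 }


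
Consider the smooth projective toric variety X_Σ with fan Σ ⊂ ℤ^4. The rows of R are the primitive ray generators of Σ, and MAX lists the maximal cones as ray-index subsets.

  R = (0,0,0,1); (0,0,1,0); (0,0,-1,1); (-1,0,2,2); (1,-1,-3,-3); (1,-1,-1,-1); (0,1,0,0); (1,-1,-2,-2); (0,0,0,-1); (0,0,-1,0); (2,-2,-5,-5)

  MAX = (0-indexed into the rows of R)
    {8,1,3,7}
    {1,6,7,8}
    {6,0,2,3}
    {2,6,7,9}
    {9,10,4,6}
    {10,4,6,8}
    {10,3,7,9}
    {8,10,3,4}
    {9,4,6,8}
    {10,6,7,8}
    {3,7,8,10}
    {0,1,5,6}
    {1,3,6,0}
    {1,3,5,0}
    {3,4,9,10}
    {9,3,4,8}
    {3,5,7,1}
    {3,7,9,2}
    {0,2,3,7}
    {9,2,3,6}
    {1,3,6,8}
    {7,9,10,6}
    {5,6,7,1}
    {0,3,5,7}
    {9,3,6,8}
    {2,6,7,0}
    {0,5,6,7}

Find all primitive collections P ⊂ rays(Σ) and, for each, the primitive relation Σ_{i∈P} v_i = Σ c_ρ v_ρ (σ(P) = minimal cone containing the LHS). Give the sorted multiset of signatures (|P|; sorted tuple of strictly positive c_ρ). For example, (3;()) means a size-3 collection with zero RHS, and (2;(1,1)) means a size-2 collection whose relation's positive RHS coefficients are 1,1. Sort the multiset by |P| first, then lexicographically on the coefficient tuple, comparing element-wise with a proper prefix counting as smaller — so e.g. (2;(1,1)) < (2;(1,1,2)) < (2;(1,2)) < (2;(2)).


Primitive collections (24):

  P={0,8}:  v_{0} + v_{8} = 0 ; sig = (2;())
  P={1,9}:  v_{1} + v_{9} = 0 ; sig = (2;())
  P={0,9}:  v_{0} + v_{9} = v_{2} ; sig = (2;(1))
  P={1,2}:  v_{1} + v_{2} = v_{0} ; sig = (2;(1))
  P={2,8}:  v_{2} + v_{8} = v_{9} ; sig = (2;(1))
  P={4,7}:  v_{4} + v_{7} = v_{10} ; sig = (2;(1))
  P={0,4}:  v_{0} + v_{4} = v_{7} + v_{9} ; sig = (2;(1,1))
  P={1,4}:  v_{1} + v_{4} = v_{7} + v_{8} ; sig = (2;(1,1))
  P={5,8}:  v_{5} + v_{8} = v_{1} + v_{7} ; sig = (2;(1,1))
  P={5,9}:  v_{5} + v_{9} = v_{0} + v_{7} ; sig = (2;(1,1))
  P={0,10}:  v_{0} + v_{10} = 2·v_{7} + v_{9} ; sig = (2;(1,2))
  P={1,10}:  v_{1} + v_{10} = 2·v_{7} + v_{8} ; sig = (2;(1,2))
  P={2,4}:  v_{2} + v_{4} = v_{7} + 2·v_{9} ; sig = (2;(1,2))
  P={2,5}:  v_{2} + v_{5} = 2·v_{0} + v_{7} ; sig = (2;(1,2))
  P={4,5}:  v_{4} + v_{5} = 2·v_{7} ; sig = (2;(2))
  P={2,10}:  v_{2} + v_{10} = 2·v_{7} + 2·v_{9} ; sig = (2;(2,2))
  P={5,10}:  v_{5} + v_{10} = 3·v_{7} ; sig = (2;(3))
  P={3,6,7}:  v_{3} + v_{6} + v_{7} = 0 ; sig = (3;())
  P={0,1,7}:  v_{0} + v_{1} + v_{7} = v_{5} ; sig = (3;(1))
  P={3,6,10}:  v_{3} + v_{6} + v_{10} = v_{4} ; sig = (3;(1))
  P={7,8,9}:  v_{7} + v_{8} + v_{9} = v_{4} ; sig = (3;(1))
  P={3,4,6}:  v_{3} + v_{4} + v_{6} = v_{8} + v_{9} ; sig = (3;(1,1))
  P={3,5,6}:  v_{3} + v_{5} + v_{6} = v_{0} + v_{1} ; sig = (3;(1,1))
  P={8,9,10}:  v_{8} + v_{9} + v_{10} = 2·v_{4} ; sig = (3;(2))

Sorted signature multiset PRS(X):
    |P|=2: 17 collections, coeffs (), (), (1), (1), (1), (1), (1,1), (1,1), (1,1), (1,1), (1,2), (1,2), (1,2), (1,2), (2), (2,2), (3)
    |P|=3: 7 collections, coeffs (), (1), (1), (1), (1,1), (1,1), (2)


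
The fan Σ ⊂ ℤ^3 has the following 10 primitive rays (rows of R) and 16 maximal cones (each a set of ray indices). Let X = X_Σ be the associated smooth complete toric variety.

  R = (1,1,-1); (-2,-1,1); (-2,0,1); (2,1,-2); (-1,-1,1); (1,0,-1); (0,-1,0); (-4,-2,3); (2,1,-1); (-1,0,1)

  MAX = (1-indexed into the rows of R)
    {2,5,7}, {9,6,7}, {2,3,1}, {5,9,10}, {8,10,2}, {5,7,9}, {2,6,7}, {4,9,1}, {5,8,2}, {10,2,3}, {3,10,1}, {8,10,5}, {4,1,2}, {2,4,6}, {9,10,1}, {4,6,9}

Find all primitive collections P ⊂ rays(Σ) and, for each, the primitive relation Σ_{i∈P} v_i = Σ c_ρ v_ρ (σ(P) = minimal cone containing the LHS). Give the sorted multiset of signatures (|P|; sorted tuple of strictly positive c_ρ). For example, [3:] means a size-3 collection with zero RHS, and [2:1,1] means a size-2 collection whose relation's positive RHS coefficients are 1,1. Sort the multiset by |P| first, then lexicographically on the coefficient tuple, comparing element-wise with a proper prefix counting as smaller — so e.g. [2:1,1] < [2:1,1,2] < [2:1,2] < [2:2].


The 23 primitive collections of Σ (r=10, n=3):

  P = {1,5}:  v_{1} + v_{5} = 0  →  sig = [2:]
  P = {2,9}:  v_{2} + v_{9} = 0  →  sig = [2:]
  P = {6,10}:  v_{6} + v_{10} = 0  →  sig = [2:]
  P = {1,6}:  v_{1} + v_{6} = v_{4}  →  sig = [2:1]
  P = {1,7}:  v_{1} + v_{7} = v_{6}  →  sig = [2:1]
  P = {3,7}:  v_{3} + v_{7} = v_{2}  →  sig = [2:1]
  P = {4,5}:  v_{4} + v_{5} = v_{6}  →  sig = [2:1]
  P = {4,8}:  v_{4} + v_{8} = v_{2}  →  sig = [2:1]
  P = {4,10}:  v_{4} + v_{10} = v_{1}  →  sig = [2:1]
  P = {5,6}:  v_{5} + v_{6} = v_{7}  →  sig = [2:1]
  P = {7,10}:  v_{7} + v_{10} = v_{5}  →  sig = [2:1]
  P = {1,8}:  v_{1} + v_{8} = v_{2} + v_{10}  →  sig = [2:1,1]
  P = {3,5}:  v_{3} + v_{5} = v_{2} + v_{10}  →  sig = [2:1,1]
  P = {3,6}:  v_{3} + v_{6} = v_{1} + v_{2}  →  sig = [2:1,1]
  P = {3,9}:  v_{3} + v_{9} = v_{1} + v_{10}  →  sig = [2:1,1]
  P = {6,8}:  v_{6} + v_{8} = v_{2} + v_{5}  →  sig = [2:1,1]
  P = {8,9}:  v_{8} + v_{9} = v_{5} + v_{10}  →  sig = [2:1,1]
  P = {3,4}:  v_{3} + v_{4} = 2·v_{1} + v_{2}  →  sig = [2:1,2]
  P = {7,8}:  v_{7} + v_{8} = v_{2} + 2·v_{5}  →  sig = [2:1,2]
  P = {4,7}:  v_{4} + v_{7} = 2·v_{6}  →  sig = [2:2]
  P = {3,8}:  v_{3} + v_{8} = 2·v_{2} + 2·v_{10}  →  sig = [2:2,2]
  P = {1,2,10}:  v_{1} + v_{2} + v_{10} = v_{3}  →  sig = [3:1]
  P = {2,5,10}:  v_{2} + v_{5} + v_{10} = v_{8}  →  sig = [3:1]

Sorted signature multiset PRS(X):
[[2:], [2:], [2:], [2:1], [2:1], [2:1], [2:1], [2:1], [2:1], [2:1], [2:1], [2:1,1], [2:1,1], [2:1,1], [2:1,1], [2:1,1], [2:1,1], [2:1,2], [2:1,2], [2:2], [2:2,2], [3:1], [3:1]]


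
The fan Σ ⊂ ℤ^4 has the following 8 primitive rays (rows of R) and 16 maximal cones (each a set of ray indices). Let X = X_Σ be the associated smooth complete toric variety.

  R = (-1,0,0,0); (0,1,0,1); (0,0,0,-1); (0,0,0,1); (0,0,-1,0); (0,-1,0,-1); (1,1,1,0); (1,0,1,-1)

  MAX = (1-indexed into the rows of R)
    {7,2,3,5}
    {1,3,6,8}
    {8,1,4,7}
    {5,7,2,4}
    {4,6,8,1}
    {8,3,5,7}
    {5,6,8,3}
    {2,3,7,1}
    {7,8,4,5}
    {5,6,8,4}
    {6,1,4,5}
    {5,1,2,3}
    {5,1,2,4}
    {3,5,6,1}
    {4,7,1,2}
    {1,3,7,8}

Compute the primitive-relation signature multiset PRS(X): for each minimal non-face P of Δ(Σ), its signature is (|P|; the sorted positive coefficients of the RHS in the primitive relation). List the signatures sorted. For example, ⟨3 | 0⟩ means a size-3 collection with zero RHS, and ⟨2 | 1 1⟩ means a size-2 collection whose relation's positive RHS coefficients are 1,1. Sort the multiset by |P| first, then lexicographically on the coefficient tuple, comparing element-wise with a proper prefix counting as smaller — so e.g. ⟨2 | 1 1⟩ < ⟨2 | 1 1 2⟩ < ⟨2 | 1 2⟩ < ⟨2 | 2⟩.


The 6 primitive collections of Σ (r=8, n=4):

  {2,6}:  v_{2} + v_{6} = 0  so sig = ⟨2 | 0⟩
  {3,4}:  v_{3} + v_{4} = 0  so sig = ⟨2 | 0⟩
  {2,8}:  v_{2} + v_{8} = v_{7}  so sig = ⟨2 | 1⟩
  {6,7}:  v_{6} + v_{7} = v_{8}  so sig = ⟨2 | 1⟩
  {1,5,8}:  v_{1} + v_{5} + v_{8} = v_{3}  so sig = ⟨3 | 1⟩
  {1,5,7}:  v_{1} + v_{5} + v_{7} = v_{2} + v_{3}  so sig = ⟨3 | 1 1⟩

Hence PRS(X_Σ) =
[⟨2 | 0⟩, ⟨2 | 0⟩, ⟨2 | 1⟩, ⟨2 | 1⟩, ⟨3 | 1⟩, ⟨3 | 1 1⟩]


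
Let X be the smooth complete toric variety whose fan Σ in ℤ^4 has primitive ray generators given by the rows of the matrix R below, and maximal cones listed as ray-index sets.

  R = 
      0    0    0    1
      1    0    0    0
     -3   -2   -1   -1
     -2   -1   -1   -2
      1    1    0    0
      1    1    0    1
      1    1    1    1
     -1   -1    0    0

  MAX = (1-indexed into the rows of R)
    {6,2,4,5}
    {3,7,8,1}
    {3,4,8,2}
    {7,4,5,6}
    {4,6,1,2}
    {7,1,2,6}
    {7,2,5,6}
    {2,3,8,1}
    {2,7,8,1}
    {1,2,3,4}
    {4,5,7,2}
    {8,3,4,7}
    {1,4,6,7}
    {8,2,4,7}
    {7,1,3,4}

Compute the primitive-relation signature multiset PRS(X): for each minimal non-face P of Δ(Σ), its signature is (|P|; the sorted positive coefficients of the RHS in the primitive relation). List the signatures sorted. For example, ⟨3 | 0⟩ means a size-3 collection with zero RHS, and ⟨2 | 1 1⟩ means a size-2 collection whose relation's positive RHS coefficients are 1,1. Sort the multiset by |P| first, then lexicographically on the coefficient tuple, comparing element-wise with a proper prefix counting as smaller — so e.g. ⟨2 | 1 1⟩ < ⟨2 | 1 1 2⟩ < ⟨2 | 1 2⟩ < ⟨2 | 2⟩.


Minimal non-faces — 9 found among 8 rays, 15 max cones:

  • {5,8}:  v_{5} + v_{8} = 0  →  sig = ⟨2 | 0⟩
  • {1,5}:  v_{1} + v_{5} = v_{6}  →  sig = ⟨2 | 1⟩
  • {6,8}:  v_{6} + v_{8} = v_{1}  →  sig = ⟨2 | 1⟩
  • {3,5}:  v_{3} + v_{5} = v_{1} + v_{4}  →  sig = ⟨2 | 1 1⟩
  • {3,6}:  v_{3} + v_{6} = 2·v_{1} + v_{4}  →  sig = ⟨2 | 1 2⟩
  • {1,4,8}:  v_{1} + v_{4} + v_{8} = v_{3}  →  sig = ⟨3 | 1⟩
  • {2,3,7}:  v_{2} + v_{3} + v_{7} = v_{8}  →  sig = ⟨3 | 1⟩
  • {1,2,4,7}:  v_{1} + v_{2} + v_{4} + v_{7} = 0  →  sig = ⟨4 | 0⟩
  • {2,4,6,7}:  v_{2} + v_{4} + v_{6} + v_{7} = v_{5}  →  sig = ⟨4 | 1⟩

Signatures (|P|; sorted positive RHS coefficients), sorted:
{ ⟨2 | 0⟩,  ⟨2 | 1⟩ ×2,  ⟨2 | 1 1⟩,  ⟨2 | 1 2⟩,  ⟨3 | 1⟩ ×2,  ⟨4 | 0⟩,  ⟨4 | 1⟩ }


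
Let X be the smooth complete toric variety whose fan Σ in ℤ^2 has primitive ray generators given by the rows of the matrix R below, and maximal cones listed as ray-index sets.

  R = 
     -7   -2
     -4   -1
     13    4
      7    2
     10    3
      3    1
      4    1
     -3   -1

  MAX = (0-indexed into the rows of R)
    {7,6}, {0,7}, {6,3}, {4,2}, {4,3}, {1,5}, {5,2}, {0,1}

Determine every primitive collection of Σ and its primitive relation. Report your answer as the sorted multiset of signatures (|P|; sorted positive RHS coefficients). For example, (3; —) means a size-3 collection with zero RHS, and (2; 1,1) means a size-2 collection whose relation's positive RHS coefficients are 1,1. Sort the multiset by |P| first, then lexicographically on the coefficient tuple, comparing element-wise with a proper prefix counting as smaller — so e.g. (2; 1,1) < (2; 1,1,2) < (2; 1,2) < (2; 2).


20 collections generate NE(X_Σ); each relation:

  P = {0,3}:  v_{0} + v_{3} = 0  →  sig = (2; —)
  P = {1,6}:  v_{1} + v_{6} = 0  →  sig = (2; —)
  P = {5,7}:  v_{5} + v_{7} = 0  →  sig = (2; —)
  P = {0,4}:  v_{0} + v_{4} = v_{5}  →  sig = (2; 1)
  P = {0,5}:  v_{0} + v_{5} = v_{1}  →  sig = (2; 1)
  P = {0,6}:  v_{0} + v_{6} = v_{7}  →  sig = (2; 1)
  P = {1,3}:  v_{1} + v_{3} = v_{5}  →  sig = (2; 1)
  P = {1,7}:  v_{1} + v_{7} = v_{0}  →  sig = (2; 1)
  P = {2,7}:  v_{2} + v_{7} = v_{4}  →  sig = (2; 1)
  P = {3,5}:  v_{3} + v_{5} = v_{4}  →  sig = (2; 1)
  P = {3,7}:  v_{3} + v_{7} = v_{6}  →  sig = (2; 1)
  P = {4,5}:  v_{4} + v_{5} = v_{2}  →  sig = (2; 1)
  P = {4,7}:  v_{4} + v_{7} = v_{3}  →  sig = (2; 1)
  P = {5,6}:  v_{5} + v_{6} = v_{3}  →  sig = (2; 1)
  P = {2,6}:  v_{2} + v_{6} = v_{3} + v_{4}  →  sig = (2; 1,1)
  P = {0,2}:  v_{0} + v_{2} = 2·v_{5}  →  sig = (2; 2)
  P = {1,4}:  v_{1} + v_{4} = 2·v_{5}  →  sig = (2; 2)
  P = {2,3}:  v_{2} + v_{3} = 2·v_{4}  →  sig = (2; 2)
  P = {4,6}:  v_{4} + v_{6} = 2·v_{3}  →  sig = (2; 2)
  P = {1,2}:  v_{1} + v_{2} = 3·v_{5}  →  sig = (2; 3)

Signatures (|P|; sorted positive RHS coefficients), sorted:
    |P|=2: 20 collections, coeffs (), (), (), (1), (1), (1), (1), (1), (1), (1), (1), (1), (1), (1), (1,1), (2), (2), (2), (2), (3)


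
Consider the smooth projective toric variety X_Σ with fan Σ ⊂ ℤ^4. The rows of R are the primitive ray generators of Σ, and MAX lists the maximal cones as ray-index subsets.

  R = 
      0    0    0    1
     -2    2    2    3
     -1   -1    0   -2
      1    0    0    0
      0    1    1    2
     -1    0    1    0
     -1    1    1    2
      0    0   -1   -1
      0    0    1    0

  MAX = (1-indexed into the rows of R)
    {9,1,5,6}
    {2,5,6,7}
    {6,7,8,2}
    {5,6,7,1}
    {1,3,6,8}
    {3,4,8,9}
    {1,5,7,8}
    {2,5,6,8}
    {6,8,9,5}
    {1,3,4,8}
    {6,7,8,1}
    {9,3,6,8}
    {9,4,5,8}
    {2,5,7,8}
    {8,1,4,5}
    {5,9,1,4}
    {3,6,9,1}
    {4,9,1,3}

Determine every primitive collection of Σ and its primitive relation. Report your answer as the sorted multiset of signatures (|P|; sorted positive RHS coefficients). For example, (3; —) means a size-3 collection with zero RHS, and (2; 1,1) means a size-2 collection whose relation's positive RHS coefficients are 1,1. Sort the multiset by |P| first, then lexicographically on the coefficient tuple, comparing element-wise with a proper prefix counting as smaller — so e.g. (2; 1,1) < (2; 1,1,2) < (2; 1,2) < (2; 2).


12 collections generate NE(X_Σ); each relation:

  • {3,5}:  v_{3} + v_{5} = v_{6}  ⇒ sig = (2; 1)
  • {4,6}:  v_{4} + v_{6} = v_{9}  ⇒ sig = (2; 1)
  • {4,7}:  v_{4} + v_{7} = v_{5}  ⇒ sig = (2; 1)
  • {7,9}:  v_{7} + v_{9} = v_{5} + v_{6}  ⇒ sig = (2; 1,1)
  • {2,3}:  v_{2} + v_{3} = 2·v_{6} + v_{7} + v_{8}  ⇒ sig = (2; 1,1,2)
  • {2,4}:  v_{2} + v_{4} = 2·v_{5} + v_{6} + v_{8}  ⇒ sig = (2; 1,1,2)
  • {3,7}:  v_{3} + v_{7} = v_{1} + 2·v_{6} + v_{8}  ⇒ sig = (2; 1,1,2)
  • {2,9}:  v_{2} + v_{9} = 2·v_{5} + 2·v_{6} + v_{8}  ⇒ sig = (2; 1,2,2)
  • {1,2}:  v_{1} + v_{2} = 2·v_{7}  ⇒ sig = (2; 2)
  • {1,8,9}:  v_{1} + v_{8} + v_{9} = 0  ⇒ sig = (3; —)
  • {1,5,6,8}:  v_{1} + v_{5} + v_{6} + v_{8} = v_{7}  ⇒ sig = (4; 1)
  • {5,6,7,8}:  v_{5} + v_{6} + v_{7} + v_{8} = v_{2}  ⇒ sig = (4; 1)

Signatures (|P|; sorted positive RHS coefficients), sorted:
{ (2; 1) ×3,  (2; 1,1),  (2; 1,1,2) ×3,  (2; 1,2,2),  (2; 2),  (3; —),  (4; 1) ×2 }


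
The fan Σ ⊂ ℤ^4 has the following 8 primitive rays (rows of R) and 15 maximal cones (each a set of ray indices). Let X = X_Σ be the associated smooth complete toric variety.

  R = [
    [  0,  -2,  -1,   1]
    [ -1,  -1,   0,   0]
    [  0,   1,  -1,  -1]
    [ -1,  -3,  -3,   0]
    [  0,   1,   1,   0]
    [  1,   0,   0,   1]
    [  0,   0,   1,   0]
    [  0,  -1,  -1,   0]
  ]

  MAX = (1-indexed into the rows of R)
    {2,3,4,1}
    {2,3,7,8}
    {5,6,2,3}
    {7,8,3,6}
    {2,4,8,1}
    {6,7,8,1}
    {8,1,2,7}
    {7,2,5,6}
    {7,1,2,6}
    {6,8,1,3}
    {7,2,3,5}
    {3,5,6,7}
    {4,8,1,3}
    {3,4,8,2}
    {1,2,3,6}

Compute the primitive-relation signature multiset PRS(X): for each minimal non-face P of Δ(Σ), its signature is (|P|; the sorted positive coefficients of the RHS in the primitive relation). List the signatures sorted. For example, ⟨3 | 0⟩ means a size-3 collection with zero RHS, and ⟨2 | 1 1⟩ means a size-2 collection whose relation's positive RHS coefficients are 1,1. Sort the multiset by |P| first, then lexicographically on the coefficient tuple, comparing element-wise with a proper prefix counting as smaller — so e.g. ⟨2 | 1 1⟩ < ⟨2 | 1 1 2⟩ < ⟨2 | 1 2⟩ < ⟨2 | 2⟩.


Minimal non-faces — 9 found among 8 rays, 15 max cones:

  {5,8}:  v_{5} + v_{8} = 0  →  sig = ⟨2 | 0⟩
  {1,5}:  v_{1} + v_{5} = v_{2} + v_{6}  →  sig = ⟨2 | 1 1⟩
  {4,5}:  v_{4} + v_{5} = v_{1} + v_{2} + v_{3}  →  sig = ⟨2 | 1 1 1⟩
  {4,6}:  v_{4} + v_{6} = 2·v_{1} + v_{3}  →  sig = ⟨2 | 1 2⟩
  {4,7}:  v_{4} + v_{7} = v_{2} + 2·v_{8}  →  sig = ⟨2 | 1 2⟩
  {1,3,7}:  v_{1} + v_{3} + v_{7} = v_{8}  →  sig = ⟨3 | 1⟩
  {2,6,8}:  v_{2} + v_{6} + v_{8} = v_{1}  →  sig = ⟨3 | 1⟩
  {2,3,6,7}:  v_{2} + v_{3} + v_{6} + v_{7} = 0  →  sig = ⟨4 | 0⟩
  {1,2,3,8}:  v_{1} + v_{2} + v_{3} + v_{8} = v_{4}  →  sig = ⟨4 | 1⟩

Signatures (|P|; sorted positive RHS coefficients), sorted:
    ⟨2 | 0⟩
    ⟨2 | 1 1⟩
    ⟨2 | 1 1 1⟩
    ⟨2 | 1 2⟩
    ⟨2 | 1 2⟩
    ⟨3 | 1⟩
    ⟨3 | 1⟩
    ⟨4 | 0⟩
    ⟨4 | 1⟩


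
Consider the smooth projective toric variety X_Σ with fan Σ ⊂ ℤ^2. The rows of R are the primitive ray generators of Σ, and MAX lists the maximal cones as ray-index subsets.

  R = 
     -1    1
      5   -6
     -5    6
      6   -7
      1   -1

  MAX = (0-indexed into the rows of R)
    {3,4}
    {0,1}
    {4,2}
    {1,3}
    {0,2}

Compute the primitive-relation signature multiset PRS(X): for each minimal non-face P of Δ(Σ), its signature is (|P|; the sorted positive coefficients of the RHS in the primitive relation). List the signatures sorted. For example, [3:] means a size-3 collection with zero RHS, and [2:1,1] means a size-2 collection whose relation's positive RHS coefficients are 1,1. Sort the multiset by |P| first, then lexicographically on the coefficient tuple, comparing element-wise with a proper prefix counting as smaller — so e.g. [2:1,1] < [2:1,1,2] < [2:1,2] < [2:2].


The 5 primitive collections of Σ (r=5, n=2):

  {0,4}:  v_{0} + v_{4} = 0  ⇒ sig = [2:]
  {1,2}:  v_{1} + v_{2} = 0  ⇒ sig = [2:]
  {0,3}:  v_{0} + v_{3} = v_{1}  ⇒ sig = [2:1]
  {1,4}:  v_{1} + v_{4} = v_{3}  ⇒ sig = [2:1]
  {2,3}:  v_{2} + v_{3} = v_{4}  ⇒ sig = [2:1]

so the primitive-relation signature multiset is
{ [2:] ×2,  [2:1] ×3 }


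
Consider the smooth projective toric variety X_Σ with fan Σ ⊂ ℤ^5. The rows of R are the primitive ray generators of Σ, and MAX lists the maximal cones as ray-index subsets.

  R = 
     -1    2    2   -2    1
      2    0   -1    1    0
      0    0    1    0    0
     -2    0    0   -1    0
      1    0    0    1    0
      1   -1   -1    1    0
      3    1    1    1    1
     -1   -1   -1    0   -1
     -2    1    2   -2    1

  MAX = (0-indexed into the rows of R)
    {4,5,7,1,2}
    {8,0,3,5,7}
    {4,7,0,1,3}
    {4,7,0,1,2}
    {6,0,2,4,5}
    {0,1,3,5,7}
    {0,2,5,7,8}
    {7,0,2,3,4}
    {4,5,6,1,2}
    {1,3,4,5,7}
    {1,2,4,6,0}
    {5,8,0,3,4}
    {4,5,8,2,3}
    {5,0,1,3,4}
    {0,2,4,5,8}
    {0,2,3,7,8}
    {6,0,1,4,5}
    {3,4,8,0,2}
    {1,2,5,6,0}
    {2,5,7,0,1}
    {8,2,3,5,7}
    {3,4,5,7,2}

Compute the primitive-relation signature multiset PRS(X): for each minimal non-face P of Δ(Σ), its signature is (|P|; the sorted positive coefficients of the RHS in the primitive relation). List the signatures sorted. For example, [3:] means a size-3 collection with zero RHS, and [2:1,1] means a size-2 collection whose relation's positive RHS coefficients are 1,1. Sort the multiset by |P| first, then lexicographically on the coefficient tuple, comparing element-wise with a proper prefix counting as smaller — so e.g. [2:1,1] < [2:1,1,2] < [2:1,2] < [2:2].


Δ(Σ) — 9 vertices, 9 min non-faces:

  {1,8}:  v_{1} + v_{8} = v_{0} + v_{5} — sig = [2:1,1]
  {6,7}:  v_{6} + v_{7} = v_{1} + v_{2} — sig = [2:1,1]
  {3,6}:  v_{3} + v_{6} = v_{0} + v_{4} + v_{5} — sig = [2:1,1,1]
  {6,8}:  v_{6} + v_{8} = 2·v_{0} + v_{2} + v_{4} + 2·v_{5} — sig = [2:1,1,2,2]
  {1,2,3}:  v_{1} + v_{2} + v_{3} = 0 — sig = [3:]
  {4,7,8}:  v_{4} + v_{7} + v_{8} = v_{2} + v_{3} — sig = [3:1,1]
  {0,4,5,7}:  v_{0} + v_{4} + v_{5} + v_{7} = 0 — sig = [4:]
  {0,2,3,5}:  v_{0} + v_{2} + v_{3} + v_{5} = v_{8} — sig = [4:1]
  {0,1,2,4,5}:  v_{0} + v_{1} + v_{2} + v_{4} + v_{5} = v_{6} — sig = [5:1]

so the primitive-relation signature multiset is
[[2:1,1], [2:1,1], [2:1,1,1], [2:1,1,2,2], [3:], [3:1,1], [4:], [4:1], [5:1]]


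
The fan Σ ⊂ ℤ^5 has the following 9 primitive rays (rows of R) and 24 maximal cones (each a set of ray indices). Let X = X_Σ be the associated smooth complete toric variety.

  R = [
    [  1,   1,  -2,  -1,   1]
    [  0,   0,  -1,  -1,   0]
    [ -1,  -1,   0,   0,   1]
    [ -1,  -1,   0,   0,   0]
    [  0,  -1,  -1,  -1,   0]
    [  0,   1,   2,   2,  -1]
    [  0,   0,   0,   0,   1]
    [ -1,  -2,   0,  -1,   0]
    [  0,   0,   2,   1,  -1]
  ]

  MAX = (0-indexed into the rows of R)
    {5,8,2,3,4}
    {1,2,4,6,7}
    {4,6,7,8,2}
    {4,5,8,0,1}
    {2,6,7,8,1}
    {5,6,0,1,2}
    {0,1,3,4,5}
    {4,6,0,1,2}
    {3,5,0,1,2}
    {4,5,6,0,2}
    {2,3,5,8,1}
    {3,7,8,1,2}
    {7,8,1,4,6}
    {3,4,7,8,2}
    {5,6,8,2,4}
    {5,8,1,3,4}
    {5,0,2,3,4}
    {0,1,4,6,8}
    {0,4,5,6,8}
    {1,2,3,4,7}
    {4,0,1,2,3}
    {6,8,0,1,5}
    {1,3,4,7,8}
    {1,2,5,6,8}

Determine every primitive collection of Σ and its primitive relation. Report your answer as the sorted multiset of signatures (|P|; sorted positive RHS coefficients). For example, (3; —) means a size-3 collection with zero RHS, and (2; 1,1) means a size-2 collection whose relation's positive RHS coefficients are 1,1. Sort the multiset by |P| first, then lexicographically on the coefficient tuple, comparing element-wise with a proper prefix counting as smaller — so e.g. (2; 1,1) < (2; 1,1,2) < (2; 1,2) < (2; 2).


Minimal non-faces — 8 found among 9 rays, 24 max cones:

  • {3,6}:  v_{3} + v_{6} = v_{2}  ⇒ sig = (2; 1)
  • {5,7}:  v_{5} + v_{7} = v_{3} + v_{8}  ⇒ sig = (2; 1,1)
  • {0,7}:  v_{0} + v_{7} = v_{1} + v_{4} + v_{6}  ⇒ sig = (2; 1,1,1)
  • {0,3,8}:  v_{0} + v_{3} + v_{8} = 0  ⇒ sig = (3; —)
  • {0,2,8}:  v_{0} + v_{2} + v_{8} = v_{6}  ⇒ sig = (3; 1)
  • {1,4,5,6}:  v_{1} + v_{4} + v_{5} + v_{6} = 0  ⇒ sig = (4; —)
  • {1,2,4,5}:  v_{1} + v_{2} + v_{4} + v_{5} = v_{3}  ⇒ sig = (4; 1)
  • {1,2,4,8}:  v_{1} + v_{2} + v_{4} + v_{8} = v_{7}  ⇒ sig = (4; 1)

Sorted signature multiset PRS(X):
    (2; 1)
    (2; 1,1)
    (2; 1,1,1)
    (3; —)
    (3; 1)
    (4; —)
    (4; 1)
    (4; 1)


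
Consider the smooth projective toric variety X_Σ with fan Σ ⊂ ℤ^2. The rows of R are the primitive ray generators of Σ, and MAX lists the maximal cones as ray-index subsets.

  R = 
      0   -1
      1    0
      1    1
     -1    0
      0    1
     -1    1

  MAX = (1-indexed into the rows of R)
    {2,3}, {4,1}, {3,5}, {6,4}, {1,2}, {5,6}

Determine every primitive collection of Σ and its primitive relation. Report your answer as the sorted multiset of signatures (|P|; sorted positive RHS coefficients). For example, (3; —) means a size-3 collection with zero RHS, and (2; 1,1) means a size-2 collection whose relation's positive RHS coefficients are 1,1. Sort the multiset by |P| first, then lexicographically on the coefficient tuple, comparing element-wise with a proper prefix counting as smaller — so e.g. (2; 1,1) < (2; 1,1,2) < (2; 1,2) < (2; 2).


Δ(Σ) — 6 vertices, 9 min non-faces:

  {1,5}:  v_{1} + v_{5} = 0 — sig = (2; —)
  {2,4}:  v_{2} + v_{4} = 0 — sig = (2; —)
  {1,3}:  v_{1} + v_{3} = v_{2} — sig = (2; 1)
  {1,6}:  v_{1} + v_{6} = v_{4} — sig = (2; 1)
  {2,5}:  v_{2} + v_{5} = v_{3} — sig = (2; 1)
  {2,6}:  v_{2} + v_{6} = v_{5} — sig = (2; 1)
  {3,4}:  v_{3} + v_{4} = v_{5} — sig = (2; 1)
  {4,5}:  v_{4} + v_{5} = v_{6} — sig = (2; 1)
  {3,6}:  v_{3} + v_{6} = 2·v_{5} — sig = (2; 2)

Hence PRS(X_Σ) =
    |P|=2: 9 collections, coeffs (), (), (1), (1), (1), (1), (1), (1), (2)


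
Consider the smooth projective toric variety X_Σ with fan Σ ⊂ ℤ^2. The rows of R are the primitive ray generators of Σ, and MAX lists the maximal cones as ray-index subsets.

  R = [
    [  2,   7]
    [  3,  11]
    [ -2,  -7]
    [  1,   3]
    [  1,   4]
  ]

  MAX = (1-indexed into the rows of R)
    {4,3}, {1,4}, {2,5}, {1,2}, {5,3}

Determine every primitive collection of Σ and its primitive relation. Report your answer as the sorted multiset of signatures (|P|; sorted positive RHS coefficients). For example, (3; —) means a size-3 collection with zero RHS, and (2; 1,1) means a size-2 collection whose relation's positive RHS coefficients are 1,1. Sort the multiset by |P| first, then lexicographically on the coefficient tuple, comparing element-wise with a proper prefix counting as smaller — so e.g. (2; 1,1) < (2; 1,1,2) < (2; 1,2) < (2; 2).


5 minimal non-faces of Δ(Σ) (on 5 rays):

  {1,3}:  v_{1} + v_{3} = 0  so sig = (2; —)
  {1,5}:  v_{1} + v_{5} = v_{2}  so sig = (2; 1)
  {2,3}:  v_{2} + v_{3} = v_{5}  so sig = (2; 1)
  {4,5}:  v_{4} + v_{5} = v_{1}  so sig = (2; 1)
  {2,4}:  v_{2} + v_{4} = 2·v_{1}  so sig = (2; 2)

Hence PRS(X_Σ) =
{ (2; —),  (2; 1) ×3,  (2; 2) }


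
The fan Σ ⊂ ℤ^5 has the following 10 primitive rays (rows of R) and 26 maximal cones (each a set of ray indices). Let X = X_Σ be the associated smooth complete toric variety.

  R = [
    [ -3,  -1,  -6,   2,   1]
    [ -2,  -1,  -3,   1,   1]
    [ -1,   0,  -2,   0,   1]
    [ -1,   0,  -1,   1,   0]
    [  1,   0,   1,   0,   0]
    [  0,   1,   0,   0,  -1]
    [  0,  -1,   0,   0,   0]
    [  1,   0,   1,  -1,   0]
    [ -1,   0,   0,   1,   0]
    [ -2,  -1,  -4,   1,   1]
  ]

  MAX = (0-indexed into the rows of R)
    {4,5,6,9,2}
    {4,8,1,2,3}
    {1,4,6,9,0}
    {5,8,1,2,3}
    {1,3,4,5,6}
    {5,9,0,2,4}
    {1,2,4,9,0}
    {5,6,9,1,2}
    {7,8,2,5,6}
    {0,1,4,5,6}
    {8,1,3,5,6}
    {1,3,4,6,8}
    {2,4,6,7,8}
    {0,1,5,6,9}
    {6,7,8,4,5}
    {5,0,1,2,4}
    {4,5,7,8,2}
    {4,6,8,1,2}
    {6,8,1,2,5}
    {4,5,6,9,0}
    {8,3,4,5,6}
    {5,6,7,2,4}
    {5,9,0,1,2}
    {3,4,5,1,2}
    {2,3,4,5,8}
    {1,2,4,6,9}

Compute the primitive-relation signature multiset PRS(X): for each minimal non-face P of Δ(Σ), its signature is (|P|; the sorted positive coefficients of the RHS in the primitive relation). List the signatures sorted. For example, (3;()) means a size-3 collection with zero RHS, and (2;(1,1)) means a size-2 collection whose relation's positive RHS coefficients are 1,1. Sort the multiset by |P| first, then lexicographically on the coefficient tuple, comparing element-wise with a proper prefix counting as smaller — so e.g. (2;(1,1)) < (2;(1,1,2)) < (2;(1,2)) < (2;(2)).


|primitive collections| = 14. Relations:

  {3,7}:  v_{3} + v_{7} = 0  →  sig = (2;())
  {1,7}:  v_{1} + v_{7} = v_{2} + v_{6}  →  sig = (2;(1,1))
  {8,9}:  v_{8} + v_{9} = v_{1} + v_{3}  →  sig = (2;(1,1))
  {0,7}:  v_{0} + v_{7} = v_{2} + v_{4} + v_{5} + v_{6} + v_{9}  →  sig = (2;(1,1,1,1,1))
  {0,8}:  v_{0} + v_{8} = 2·v_{1} + v_{3} + v_{4} + v_{5}  →  sig = (2;(1,1,1,2))
  {3,9}:  v_{3} + v_{9} = 2·v_{1} + v_{4} + v_{5}  →  sig = (2;(1,1,2))
  {7,9}:  v_{7} + v_{9} = 2·v_{2} + v_{4} + v_{5} + 2·v_{6}  →  sig = (2;(1,1,2,2))
  {0,3}:  v_{0} + v_{3} = 3·v_{1} + 2·v_{4} + 2·v_{5}  →  sig = (2;(2,2,3))
  {2,3,6}:  v_{2} + v_{3} + v_{6} = v_{1}  →  sig = (3;(1))
  {0,2,6}:  v_{0} + v_{2} + v_{6} = 2·v_{9}  →  sig = (3;(2))
  {1,4,5,9}:  v_{1} + v_{4} + v_{5} + v_{9} = v_{0}  →  sig = (4;(1))
  {1,4,5,8}:  v_{1} + v_{4} + v_{5} + v_{8} = 2·v_{3}  →  sig = (4;(2))
  {1,2,4,5,6}:  v_{1} + v_{2} + v_{4} + v_{5} + v_{6} = v_{9}  →  sig = (5;(1))
  {2,4,5,6,8}:  v_{2} + v_{4} + v_{5} + v_{6} + v_{8} = v_{3}  →  sig = (5;(1))

Hence PRS(X_Σ) =
{ (2;()),  (2;(1,1)) ×2,  (2;(1,1,1,1,1)),  (2;(1,1,1,2)),  (2;(1,1,2)),  (2;(1,1,2,2)),  (2;(2,2,3)),  (3;(1)),  (3;(2)),  (4;(1)),  (4;(2)),  (5;(1)) ×2 }


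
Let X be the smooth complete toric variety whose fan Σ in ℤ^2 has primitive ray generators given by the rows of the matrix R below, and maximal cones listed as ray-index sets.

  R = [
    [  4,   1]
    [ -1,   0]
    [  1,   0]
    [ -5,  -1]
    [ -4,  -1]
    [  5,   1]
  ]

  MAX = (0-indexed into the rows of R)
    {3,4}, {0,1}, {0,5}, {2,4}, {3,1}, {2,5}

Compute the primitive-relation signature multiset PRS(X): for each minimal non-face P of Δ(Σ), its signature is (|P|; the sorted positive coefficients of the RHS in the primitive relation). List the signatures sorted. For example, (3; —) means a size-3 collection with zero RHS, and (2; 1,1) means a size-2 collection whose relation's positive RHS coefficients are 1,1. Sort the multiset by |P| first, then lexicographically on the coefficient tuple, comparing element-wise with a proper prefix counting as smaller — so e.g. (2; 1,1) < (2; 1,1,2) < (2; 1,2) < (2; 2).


Minimal non-faces — 9 found among 6 rays, 6 max cones:

  • {0,4}:  v_{0} + v_{4} = 0 — sig = (2; —)
  • {1,2}:  v_{1} + v_{2} = 0 — sig = (2; —)
  • {3,5}:  v_{3} + v_{5} = 0 — sig = (2; —)
  • {0,2}:  v_{0} + v_{2} = v_{5} — sig = (2; 1)
  • {0,3}:  v_{0} + v_{3} = v_{1} — sig = (2; 1)
  • {1,4}:  v_{1} + v_{4} = v_{3} — sig = (2; 1)
  • {1,5}:  v_{1} + v_{5} = v_{0} — sig = (2; 1)
  • {2,3}:  v_{2} + v_{3} = v_{4} — sig = (2; 1)
  • {4,5}:  v_{4} + v_{5} = v_{2} — sig = (2; 1)

Hence PRS(X_Σ) =
[(2; —), (2; —), (2; —), (2; 1), (2; 1), (2; 1), (2; 1), (2; 1), (2; 1)]


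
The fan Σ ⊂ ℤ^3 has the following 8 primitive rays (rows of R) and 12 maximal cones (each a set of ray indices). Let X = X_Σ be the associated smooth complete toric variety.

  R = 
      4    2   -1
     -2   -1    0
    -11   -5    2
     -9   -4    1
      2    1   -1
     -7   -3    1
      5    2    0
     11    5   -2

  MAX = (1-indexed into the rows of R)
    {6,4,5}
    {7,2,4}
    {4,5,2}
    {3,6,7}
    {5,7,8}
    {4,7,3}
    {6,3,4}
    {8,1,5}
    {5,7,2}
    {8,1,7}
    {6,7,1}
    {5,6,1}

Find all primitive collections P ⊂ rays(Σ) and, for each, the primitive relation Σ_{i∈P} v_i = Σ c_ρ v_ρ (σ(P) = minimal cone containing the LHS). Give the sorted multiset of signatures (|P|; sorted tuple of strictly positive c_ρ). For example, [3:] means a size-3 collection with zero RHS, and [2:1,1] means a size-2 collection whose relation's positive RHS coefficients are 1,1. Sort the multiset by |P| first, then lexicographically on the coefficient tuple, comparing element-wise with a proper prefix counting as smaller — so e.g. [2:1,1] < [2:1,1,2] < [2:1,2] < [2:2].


Σ has 14 primitive collections:

  {3,8}:  v_{3} + v_{8} = 0  so sig = [2:]
  {1,2}:  v_{1} + v_{2} = v_{5}  so sig = [2:1]
  {1,3}:  v_{1} + v_{3} = v_{6}  so sig = [2:1]
  {2,6}:  v_{2} + v_{6} = v_{4}  so sig = [2:1]
  {3,5}:  v_{3} + v_{5} = v_{4}  so sig = [2:1]
  {4,8}:  v_{4} + v_{8} = v_{5}  so sig = [2:1]
  {6,8}:  v_{6} + v_{8} = v_{1}  so sig = [2:1]
  {1,4}:  v_{1} + v_{4} = v_{5} + v_{6}  so sig = [2:1,1]
  {2,3}:  v_{2} + v_{3} = 2·v_{4} + v_{7}  so sig = [2:1,2]
  {2,8}:  v_{2} + v_{8} = 2·v_{5} + v_{7}  so sig = [2:1,2]
  {5,6,7}:  v_{5} + v_{6} + v_{7} = 0  so sig = [3:]
  {1,5,7}:  v_{1} + v_{5} + v_{7} = v_{8}  so sig = [3:1]
  {4,5,7}:  v_{4} + v_{5} + v_{7} = v_{2}  so sig = [3:1]
  {4,6,7}:  v_{4} + v_{6} + v_{7} = v_{3}  so sig = [3:1]

Sorted signature multiset PRS(X):
{ [2:],  [2:1] ×6,  [2:1,1],  [2:1,2] ×2,  [3:],  [3:1] ×3 }
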